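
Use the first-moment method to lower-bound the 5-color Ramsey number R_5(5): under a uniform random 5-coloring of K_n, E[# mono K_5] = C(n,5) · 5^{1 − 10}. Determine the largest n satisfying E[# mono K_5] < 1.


We need C(n, 5) · 5^{1 − 10} < 1, i.e. C(n, 5) < 5^{10 − 1} = 1953125.
Check values of n near the boundary:
  n = 48: C(48, 5) = 1712304; 1712304 < 1953125? YES
  n = 49: C(49, 5) = 1906884; 1906884 < 1953125? YES
  n = 50: C(50, 5) = 2118760; 2118760 < 1953125? NO
  n = 51: C(51, 5) = 2349060; 2349060 < 1953125? NO
The largest n with C(n, 5) < 1953125 is n = 49 (where E[X] = 1906884/1953125 ≈ 0.9763). Hence R_5(5) > 49, i.e. R_5(5) ≥ 50.

Largest n = 49; hence R_5(5) > 49.


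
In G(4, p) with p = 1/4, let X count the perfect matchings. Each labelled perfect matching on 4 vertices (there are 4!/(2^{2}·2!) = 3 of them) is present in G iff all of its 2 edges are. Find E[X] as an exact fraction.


K_4 has 4!/(2^{2}·2!) = 3 labelled perfect matchings.
For each such perfect matching H, let X_H = 1 if all 2 edges of H are present in G. Then P[X_H = 1] = p^{2} = (1/4)^{2} = 1/16.
By linearity: E[X] = Σ_H E[X_H] = 3 · p^{2} = 3 · 1/16 = 3/16.
Numerically: E[X] ≈ 0.1875.

E[X] = 3 · (1/4)^{2} = 3/16 ≈ 0.1875.


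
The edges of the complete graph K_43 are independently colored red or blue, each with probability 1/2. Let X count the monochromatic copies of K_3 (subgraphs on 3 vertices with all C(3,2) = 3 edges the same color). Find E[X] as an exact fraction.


Let X = Σ_S X_S over the C(43, 3) = 12341 subsets S of size 3, where X_S = 1 if the K_3 on S is monochromatic.
For a fixed S, the K_3 on S has C(3, 2) = 3 edges. P[all 3 edges red] = (1/2)^3, and likewise for blue, so P[monochromatic] = 2·(1/2)^3 = 2^{1 − 3} = 1/4.
Summing: E[X] = C(43, 3) · 2^{1 − 3} = 12341 · 1/4 = 12341/4.
Numerically: E[X] ≈ 3085.2500.

E[X] = C(43,3)·2^(1−C(3,2)) = 12341/4 ≈ 3085.2500.


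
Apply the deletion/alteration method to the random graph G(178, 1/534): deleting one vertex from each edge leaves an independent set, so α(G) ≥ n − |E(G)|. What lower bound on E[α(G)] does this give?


E[|E(G)|] = C(178, 2)·p = 15753 · (1/534) = 59/2.
E[α(G)] ≥ n − E[|E(G)|] = 178 − 59/2 = 297/2.
Numerically: ≈ 148.500.
(This is only a lower bound; the true E[α(G)] may be larger.)

E[α(G)] ≥ 297/2 ≈ 148.500.


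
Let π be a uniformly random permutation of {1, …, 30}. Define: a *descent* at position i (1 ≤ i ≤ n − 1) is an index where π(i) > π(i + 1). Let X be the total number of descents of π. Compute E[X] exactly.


Write X = Σ X_I over i = 1, …, 29, with X_I the indicator of one descent.
There are 29 indicators.
For each fixed i, the pair (π(i), π(i+1)) is a uniformly random ordered pair of distinct values from {1, …, 30}; by symmetry P[π(i) > π(i+1)] = 1/2.
By linearity: E[X] = 29 · (1/2) = (30 − 1) · (1/2) = 29/2 ≈ 14.50000.

E[X] = 29/2 = 14.50000.


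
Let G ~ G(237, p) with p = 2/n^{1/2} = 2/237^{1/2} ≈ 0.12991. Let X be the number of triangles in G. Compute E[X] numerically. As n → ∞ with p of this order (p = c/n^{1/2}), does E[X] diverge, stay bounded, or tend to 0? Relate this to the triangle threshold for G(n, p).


Number of potential triangles: C(237, 3) = 2190670.
Each occurs with probability p³ ≈ (0.12991)³ ≈ 2.1926407e-03.
By linearity: E[X] = C(237, 3)·p³ ≈ 2190670 · 2.1926407e-03 ≈ 4803.35217.
Since α = 1/2 < 1, p = c/n^{1/2} ≫ 1/n is above the triangle threshold p ~ 1/n. Asymptotically E[X] ~ (c³/6)·n^{3(1−α)} = (2³/6)·n^{1.5} → ∞; triangles are abundant w.h.p.

E[X] ≈ 4803.35217; in regime p = Θ(1/n^{1/2}) E[X] diverges (above the triangle threshold p ~ 1/n).


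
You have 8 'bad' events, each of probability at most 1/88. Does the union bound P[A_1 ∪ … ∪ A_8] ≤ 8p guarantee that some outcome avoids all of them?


Union bound: P[∪_{i=1}^{8} A_i] ≤ Σ_i P[A_i] ≤ 8·p = 8·(1/88) = 1/11.
Numerically: 1/11 ≈ 0.091.
Is 1/11 < 1? YES.
Since P[∪ A_i] ≤ 1/11 < 1, the complement has P[∩ A_i^c] ≥ 1 − 1/11 = 10/11 > 0, so some outcome avoids every A_i.

8·p = 1/11 ≈ 0.091; existence CERTIFIED by the union bound.


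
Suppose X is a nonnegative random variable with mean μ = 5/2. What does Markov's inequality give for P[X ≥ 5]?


μ = E[X] = 5/2, a = 5.
Markov: P[X ≥ 5] ≤ μ/a = (5/2)/5 = 1/2.
Numerically: ≈ 0.50000.
(Since a = 5 > μ = 2.50000, the bound 1/2 is < 1 and informative.)

P[X ≥ 5] ≤ 1/2 ≈ 0.50000.


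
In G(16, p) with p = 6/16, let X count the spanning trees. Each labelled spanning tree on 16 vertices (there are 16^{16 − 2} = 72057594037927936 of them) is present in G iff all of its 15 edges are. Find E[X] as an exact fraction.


K_16 has 16^{16 − 2} = 72057594037927936 labelled spanning trees.
For each such spanning tree H, let X_H = 1 if all 15 edges of H are present in G. Then P[X_H = 1] = p^{15} = (3/8)^{15} = 14348907/35184372088832.
By linearity of expectation: E[X] = Σ_H E[X_H] = 72057594037927936 · p^{15} = 72057594037927936 · 14348907/35184372088832 = 29386561536.
Numerically: E[X] ≈ 2.9387e+10.

E[X] = 72057594037927936 · (3/8)^{15} = 29386561536 ≈ 2.9387e+10.


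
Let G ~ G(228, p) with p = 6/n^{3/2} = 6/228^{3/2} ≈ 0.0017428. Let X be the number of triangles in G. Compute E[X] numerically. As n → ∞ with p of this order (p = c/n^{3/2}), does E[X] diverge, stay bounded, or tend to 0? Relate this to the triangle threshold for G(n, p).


Number of potential triangles: C(228, 3) = 1949476.
Each occurs with probability p³ ≈ (0.0017428)³ ≈ 5.2935490e-09.
By linearity: E[X] = C(228, 3)·p³ ≈ 1949476 · 5.2935490e-09 ≈ 0.01032.
Since α = 3/2 > 1, p = c/n^{3/2} = o(1/n) is below the triangle threshold p ~ 1/n. Asymptotically E[X] ~ (c³/6)·n^{3(1−α)} = (6³/6)·n^{-1.5} → 0, so by Markov's inequality G has no triangles w.h.p.

E[X] ≈ 0.01032; in regime p = Θ(1/n^{3/2}) E[X] tends to 0 (below the triangle threshold p ~ 1/n).


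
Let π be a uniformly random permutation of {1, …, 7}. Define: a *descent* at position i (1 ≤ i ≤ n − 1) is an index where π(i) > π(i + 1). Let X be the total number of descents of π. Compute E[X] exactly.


Write X = Σ X_I over i = 1, …, 6, with X_I the indicator of one descent.
There are 6 indicators.
For each fixed i, the pair (π(i), π(i+1)) is a uniformly random ordered pair of distinct values from {1, …, 7}; by symmetry P[π(i) > π(i+1)] = 1/2.
By linearity: E[X] = 6 · (1/2) = (7 − 1) · (1/2) = 3 ≈ 3.000.

E[X] = 3 = 3.000.


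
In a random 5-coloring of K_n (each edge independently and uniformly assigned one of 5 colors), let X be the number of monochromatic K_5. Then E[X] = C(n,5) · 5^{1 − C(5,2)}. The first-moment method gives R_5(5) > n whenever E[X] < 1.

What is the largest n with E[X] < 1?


We need C(n, 5) · 5^{1 − 10} < 1, i.e. C(n, 5) < 5^{10 − 1} = 1953125.
Check values of n near the boundary:
  n = 43: C(43, 5) = 962598; 962598 < 1953125? YES
  n = 44: C(44, 5) = 1086008; 1086008 < 1953125? YES
  n = 45: C(45, 5) = 1221759; 1221759 < 1953125? YES
  n = 46: C(46, 5) = 1370754; 1370754 < 1953125? YES
  n = 47: C(47, 5) = 1533939; 1533939 < 1953125? YES
  n = 48: C(48, 5) = 1712304; 1712304 < 1953125? YES
  n = 49: C(49, 5) = 1906884; 1906884 < 1953125? YES
  n = 50: C(50, 5) = 2118760; 2118760 < 1953125? NO
  n = 51: C(51, 5) = 2349060; 2349060 < 1953125? NO
  n = 52: C(52, 5) = 2598960; 2598960 < 1953125? NO
The largest n with C(n, 5) < 1953125 is n = 49 (where E[X] = 1906884/1953125 ≈ 0.9763). Hence R_5(5) > 49, i.e. R_5(5) ≥ 50.

Largest n = 49; hence R_5(5) > 49.


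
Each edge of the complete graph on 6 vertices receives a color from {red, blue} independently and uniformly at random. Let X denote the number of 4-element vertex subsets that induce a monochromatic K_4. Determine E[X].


Let X = Σ_S X_S over the C(6, 4) = 15 subsets S of size 4, where X_S = 1 if the K_4 on S is monochromatic.
For a fixed S, the K_4 on S has C(4, 2) = 6 edges. P[all 6 edges red] = (1/2)^6, and likewise for blue, so P[monochromatic] = 2·(1/2)^6 = 2^{1 − 6} = 1/32.
By linearity of expectation: E[X] = C(6, 4) · 2^{1 − 6} = 15 · 1/32 = 15/32.
Numerically: E[X] ≈ 0.4688.

E[X] = C(6,4)·2^(1−C(4,2)) = 15/32 ≈ 0.4688.


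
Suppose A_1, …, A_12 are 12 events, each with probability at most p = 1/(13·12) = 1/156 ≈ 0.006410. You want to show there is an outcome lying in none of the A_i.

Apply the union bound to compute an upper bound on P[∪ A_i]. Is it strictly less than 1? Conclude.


Union bound: P[∪_{i=1}^{12} A_i] ≤ Σ_i P[A_i] ≤ 12·p = 12·(1/156) = 1/13.
Numerically: 1/13 ≈ 0.076923.
Is 1/13 < 1? YES.
Since P[∪ A_i] ≤ 1/13 < 1, the complement has P[∩ A_i^c] ≥ 1 − 1/13 = 12/13 > 0, so some outcome avoids every A_i.

12·p = 1/13 ≈ 0.076923; existence CERTIFIED by the union bound.


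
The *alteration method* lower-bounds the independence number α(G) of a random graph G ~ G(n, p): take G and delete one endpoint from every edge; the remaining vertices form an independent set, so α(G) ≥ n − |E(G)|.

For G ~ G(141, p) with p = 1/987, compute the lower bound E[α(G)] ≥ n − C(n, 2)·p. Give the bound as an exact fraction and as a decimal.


E[|E(G)|] = C(141, 2)·p = 9870 · (1/987) = 10.
E[α(G)] ≥ n − E[|E(G)|] = 141 − 10 = 131.
Numerically: ≈ 131.00000.
(This is only a lower bound; the true E[α(G)] may be larger.)

E[α(G)] ≥ 131 ≈ 131.00000.


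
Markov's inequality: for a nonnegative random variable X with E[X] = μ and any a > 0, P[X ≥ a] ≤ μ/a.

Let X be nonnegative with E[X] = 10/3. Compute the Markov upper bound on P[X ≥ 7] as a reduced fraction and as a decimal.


μ = E[X] = 10/3, a = 7.
Markov: P[X ≥ 7] ≤ μ/a = (10/3)/7 = 10/21.
Numerically: ≈ 0.476190.
(Since a = 7 > μ = 3.333333, the bound 10/21 is < 1 and informative.)

P[X ≥ 7] ≤ 10/21 ≈ 0.476190.


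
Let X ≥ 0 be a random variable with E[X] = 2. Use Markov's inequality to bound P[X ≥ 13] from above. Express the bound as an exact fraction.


μ = E[X] = 2, a = 13.
Markov: P[X ≥ 13] ≤ μ/a = (2)/13 = 2/13.
Numerically: ≈ 0.1538.
(Since a = 13 > μ = 2.0000, the bound 2/13 is < 1 and informative.)

P[X ≥ 13] ≤ 2/13 ≈ 0.1538.


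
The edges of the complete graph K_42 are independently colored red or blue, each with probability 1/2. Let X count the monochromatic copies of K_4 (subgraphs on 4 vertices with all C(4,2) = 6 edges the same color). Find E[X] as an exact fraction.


Let X = Σ_S X_S over the C(42, 4) = 111930 subsets S of size 4, where X_S = 1 if the K_4 on S is monochromatic.
For a fixed S, the K_4 on S has C(4, 2) = 6 edges. P[all 6 edges red] = (1/2)^6, and likewise for blue, so P[monochromatic] = 2·(1/2)^6 = 2^{1 − 6} = 1/32.
By linearity of expectation: E[X] = C(42, 4) · 2^{1 − 6} = 111930 · 1/32 = 55965/16.
Numerically: E[X] ≈ 3497.812.

E[X] = C(42,4)·2^(1−C(4,2)) = 55965/16 ≈ 3497.812.


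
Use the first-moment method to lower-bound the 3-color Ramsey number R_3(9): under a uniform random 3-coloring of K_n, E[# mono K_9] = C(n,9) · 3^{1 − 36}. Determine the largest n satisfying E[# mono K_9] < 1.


We need C(n, 9) · 3^{1 − 36} < 1, i.e. C(n, 9) < 3^{36 − 1} = 50031545098999707.
Check values of n near the boundary:
  n = 297: C(297, 9) = 43842345008337645; 43842345008337645 < 50031545098999707? YES
  n = 298: C(298, 9) = 45207677551849890; 45207677551849890 < 50031545098999707? YES
  n = 299: C(299, 9) = 46610674441390059; 46610674441390059 < 50031545098999707? YES
  n = 300: C(300, 9) = 48052241692154700; 48052241692154700 < 50031545098999707? YES
  n = 301: C(301, 9) = 49533303936090975; 49533303936090975 < 50031545098999707? YES
  n = 302: C(302, 9) = 51054804739588650; 51054804739588650 < 50031545098999707? NO
The largest n with C(n, 9) < 50031545098999707 is n = 301 (where E[X] = 16511101312030325/16677181699666569 ≈ 0.990). Hence R_3(9) > 301, i.e. R_3(9) ≥ 302.

Largest n = 301; hence R_3(9) > 301.


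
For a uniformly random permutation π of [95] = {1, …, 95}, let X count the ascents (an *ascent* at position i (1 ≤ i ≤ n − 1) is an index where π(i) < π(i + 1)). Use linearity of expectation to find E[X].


Write X = Σ X_I over i = 1, …, 94, with X_I the indicator of one ascent.
There are 94 indicators.
For each fixed i, the pair (π(i), π(i+1)) is a uniformly random ordered pair of distinct values from {1, …, 95}; by symmetry P[π(i) < π(i+1)] = 1/2.
By linearity: E[X] = 94 · (1/2) = (95 − 1) · (1/2) = 47 ≈ 47.0000.

E[X] = 47 = 47.0000.


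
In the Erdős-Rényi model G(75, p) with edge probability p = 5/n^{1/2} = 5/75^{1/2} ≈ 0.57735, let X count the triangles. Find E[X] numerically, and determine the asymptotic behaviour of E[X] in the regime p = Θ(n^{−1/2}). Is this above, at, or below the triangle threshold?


Number of potential triangles: C(75, 3) = 67525.
Each occurs with probability p³ ≈ (0.57735)³ ≈ 1.9245009e-01.
By linearity: E[X] = C(75, 3)·p³ ≈ 67525 · 1.9245009e-01 ≈ 12995.19231.
Since α = 1/2 < 1, p = c/n^{1/2} ≫ 1/n is above the triangle threshold p ~ 1/n. Asymptotically E[X] ~ (c³/6)·n^{3(1−α)} = (5³/6)·n^{1.5} → ∞; triangles are abundant w.h.p.

E[X] ≈ 12995.19231; in regime p = Θ(1/n^{1/2}) E[X] diverges (above the triangle threshold p ~ 1/n).


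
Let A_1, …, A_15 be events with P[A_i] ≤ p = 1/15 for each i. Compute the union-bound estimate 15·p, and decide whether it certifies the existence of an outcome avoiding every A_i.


Union bound: P[∪_{i=1}^{15} A_i] ≤ Σ_i P[A_i] ≤ 15·p = 15·(1/15) = 1.
Numerically: 1 ≈ 1.00000.
Is 1 < 1? NO.
Since the bound 1 is ≥ 1, the union bound is uninformative here; it does NOT by itself certify existence.

15·p = 1 ≈ 1.00000; existence NOT certified by the union bound.


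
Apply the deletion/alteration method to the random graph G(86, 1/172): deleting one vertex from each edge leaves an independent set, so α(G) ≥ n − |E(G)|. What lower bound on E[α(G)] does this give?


E[|E(G)|] = C(86, 2)·p = 3655 · (1/172) = 85/4.
E[α(G)] ≥ n − E[|E(G)|] = 86 − 85/4 = 259/4.
Numerically: ≈ 64.75000.
(This is only a lower bound; the true E[α(G)] may be larger.)

E[α(G)] ≥ 259/4 ≈ 64.75000.


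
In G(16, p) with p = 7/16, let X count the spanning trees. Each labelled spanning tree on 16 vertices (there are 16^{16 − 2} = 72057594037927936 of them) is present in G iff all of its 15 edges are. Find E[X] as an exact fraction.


K_16 has 16^{16 − 2} = 72057594037927936 labelled spanning trees.
For each such spanning tree H, let X_H = 1 if all 15 edges of H are present in G. Then P[X_H = 1] = p^{15} = (7/16)^{15} = 4747561509943/1152921504606846976.
By linearity of expectation: E[X] = Σ_H E[X_H] = 72057594037927936 · p^{15} = 72057594037927936 · 4747561509943/1152921504606846976 = 4747561509943/16.
Numerically: E[X] ≈ 2.96723e+11.

E[X] = 72057594037927936 · (7/16)^{15} = 4747561509943/16 ≈ 2.96723e+11.


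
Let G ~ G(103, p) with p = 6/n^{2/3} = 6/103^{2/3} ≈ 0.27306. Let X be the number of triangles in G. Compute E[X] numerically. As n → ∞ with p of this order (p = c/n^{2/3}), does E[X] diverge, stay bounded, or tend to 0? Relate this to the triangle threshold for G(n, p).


Number of potential triangles: C(103, 3) = 176851.
Each occurs with probability p³ ≈ (0.27306)³ ≈ 2.0360072e-02.
By linearity: E[X] = C(103, 3)·p³ ≈ 176851 · 2.0360072e-02 ≈ 3600.69903.
Since α = 2/3 < 1, p = c/n^{2/3} ≫ 1/n is above the triangle threshold p ~ 1/n. Asymptotically E[X] ~ (c³/6)·n^{3(1−α)} = (6³/6)·n^{1} → ∞; triangles are abundant w.h.p.

E[X] ≈ 3600.69903; in regime p = Θ(1/n^{2/3}) E[X] diverges (above the triangle threshold p ~ 1/n).


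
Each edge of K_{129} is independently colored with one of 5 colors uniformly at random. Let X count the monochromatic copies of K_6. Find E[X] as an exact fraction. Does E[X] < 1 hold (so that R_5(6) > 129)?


E[X] = C(129, 6) · 5^{1 − 15} = 5688177600 · 5^{−14} = 5688177600/6103515625.
As a reduced fraction: E[X] = 227527104/244140625 ≈ 0.932.
Is E[X] < 1? YES.
Since E[X] < 1, there exists a 5-coloring of K_{129} with no monochromatic K_6; hence R_5(6) > 129.

E[X] = 227527104/244140625 ≈ 0.932; E[X] < 1, so R_5(6) > 129.


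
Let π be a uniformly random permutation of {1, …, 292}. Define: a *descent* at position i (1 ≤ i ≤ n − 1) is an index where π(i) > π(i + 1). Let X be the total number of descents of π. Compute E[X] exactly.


Write X = Σ X_I over i = 1, …, 291, with X_I the indicator of one descent.
There are 291 indicators.
For each fixed i, the pair (π(i), π(i+1)) is a uniformly random ordered pair of distinct values from {1, …, 292}; by symmetry P[π(i) > π(i+1)] = 1/2.
By linearity: E[X] = 291 · (1/2) = (292 − 1) · (1/2) = 291/2 ≈ 145.500000.

E[X] = 291/2 = 145.500000.


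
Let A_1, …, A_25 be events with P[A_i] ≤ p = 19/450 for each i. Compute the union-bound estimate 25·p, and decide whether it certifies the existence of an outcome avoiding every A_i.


Union bound: P[∪_{i=1}^{25} A_i] ≤ Σ_i P[A_i] ≤ 25·p = 25·(19/450) = 19/18.
Numerically: 19/18 ≈ 1.0556.
Is 19/18 < 1? NO.
Since the bound 19/18 is ≥ 1, the union bound is uninformative here; it does NOT by itself certify existence.

25·p = 19/18 ≈ 1.0556; existence NOT certified by the union bound.


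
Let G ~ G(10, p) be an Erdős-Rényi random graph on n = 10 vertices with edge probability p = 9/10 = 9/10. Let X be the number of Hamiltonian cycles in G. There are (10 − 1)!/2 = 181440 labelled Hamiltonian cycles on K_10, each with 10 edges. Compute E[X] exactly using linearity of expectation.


K_10 has (10 − 1)!/2 = 181440 labelled Hamiltonian cycles.
For each such Hamiltonian cycle H, let X_H = 1 if all 10 edges of H are present in G. Then P[X_H = 1] = p^{10} = (9/10)^{10} = 3486784401/10000000000.
Summing the indicators: E[X] = Σ_H E[X_H] = 181440 · p^{10} = 181440 · 3486784401/10000000000 = 1977006755367/31250000.
Numerically: E[X] ≈ 63264.2.

E[X] = 181440 · (9/10)^{10} = 1977006755367/31250000 ≈ 63264.2.


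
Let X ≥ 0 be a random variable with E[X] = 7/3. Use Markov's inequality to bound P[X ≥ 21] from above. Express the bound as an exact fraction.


μ = E[X] = 7/3, a = 21.
Markov: P[X ≥ 21] ≤ μ/a = (7/3)/21 = 1/9.
Numerically: ≈ 0.1111.
(Since a = 21 > μ = 2.3333, the bound 1/9 is < 1 and informative.)

P[X ≥ 21] ≤ 1/9 ≈ 0.1111.


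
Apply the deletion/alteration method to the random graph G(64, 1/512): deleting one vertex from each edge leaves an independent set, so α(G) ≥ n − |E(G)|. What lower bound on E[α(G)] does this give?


E[|E(G)|] = C(64, 2)·p = 2016 · (1/512) = 63/16.
E[α(G)] ≥ n − E[|E(G)|] = 64 − 63/16 = 961/16.
Numerically: ≈ 60.0625.
(This is only a lower bound; the true E[α(G)] may be larger.)

E[α(G)] ≥ 961/16 ≈ 60.0625.


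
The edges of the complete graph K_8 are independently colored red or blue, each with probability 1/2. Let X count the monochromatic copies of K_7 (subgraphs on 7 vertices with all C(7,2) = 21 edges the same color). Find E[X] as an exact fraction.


Let X = Σ_S X_S over the C(8, 7) = 8 subsets S of size 7, where X_S = 1 if the K_7 on S is monochromatic.
For a fixed S, the K_7 on S has C(7, 2) = 21 edges. P[all 21 edges red] = (1/2)^21, and likewise for blue, so P[monochromatic] = 2·(1/2)^21 = 2^{1 − 21} = 1/1048576.
By linearity of expectation: E[X] = C(8, 7) · 2^{1 − 21} = 8 · 1/1048576 = 1/131072.
Numerically: E[X] ≈ 0.00001.

E[X] = C(8,7)·2^(1−C(7,2)) = 1/131072 ≈ 0.00001.


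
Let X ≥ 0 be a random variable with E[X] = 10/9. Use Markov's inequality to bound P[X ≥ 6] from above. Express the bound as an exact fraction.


μ = E[X] = 10/9, a = 6.
Markov: P[X ≥ 6] ≤ μ/a = (10/9)/6 = 5/27.
Numerically: ≈ 0.185185.
(Since a = 6 > μ = 1.111111, the bound 5/27 is < 1 and informative.)

P[X ≥ 6] ≤ 5/27 ≈ 0.185185.


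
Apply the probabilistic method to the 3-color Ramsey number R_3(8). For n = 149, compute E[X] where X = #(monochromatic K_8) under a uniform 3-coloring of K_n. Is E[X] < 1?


E[X] = C(149, 8) · 3^{1 − 28} = 4976826800946 · 3^{−27} = 4976826800946/7625597484987.
As a reduced fraction: E[X] = 1658942266982/2541865828329 ≈ 0.652647.
Is E[X] < 1? YES.
Since E[X] < 1, there exists a 3-coloring of K_{149} with no monochromatic K_8; hence R_3(8) > 149.

E[X] = 1658942266982/2541865828329 ≈ 0.652647; E[X] < 1, so R_3(8) > 149.


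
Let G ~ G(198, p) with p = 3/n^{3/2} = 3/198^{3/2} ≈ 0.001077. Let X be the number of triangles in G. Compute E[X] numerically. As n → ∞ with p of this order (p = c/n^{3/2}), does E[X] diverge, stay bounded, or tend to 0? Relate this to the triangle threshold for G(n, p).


Number of potential triangles: C(198, 3) = 1274196.
Each occurs with probability p³ ≈ (0.001077)³ ≈ 1.248448e-09.
By linearity: E[X] = C(198, 3)·p³ ≈ 1274196 · 1.248448e-09 ≈ 0.0016.
Since α = 3/2 > 1, p = c/n^{3/2} = o(1/n) is below the triangle threshold p ~ 1/n. Asymptotically E[X] ~ (c³/6)·n^{3(1−α)} = (3³/6)·n^{-1.5} → 0, so by Markov's inequality G has no triangles w.h.p.

E[X] ≈ 0.0016; in regime p = Θ(1/n^{3/2}) E[X] tends to 0 (below the triangle threshold p ~ 1/n).


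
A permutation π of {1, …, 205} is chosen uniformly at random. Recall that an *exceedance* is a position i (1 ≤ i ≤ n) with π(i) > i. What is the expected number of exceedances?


Write X = Σ_{i=1}^{205} X_i, where X_i = 1_{π(i) > i}.
For each fixed i, π(i) is uniform over {1, …, 205} (marginal of a uniform permutation), so P[π(i) > i] = (n − i)/n. Summing: Σ_{i=1}^{205} (n − i)/n = (0 + 1 + … + 204)/205 = 205(205 − 1)/(2·205) = (205 − 1)/2.
Hence E[X] = Σ_{i=1}^{205} (205 − i)/205 = 102 ≈ 102.000000.

E[X] = 102 = 102.000000.


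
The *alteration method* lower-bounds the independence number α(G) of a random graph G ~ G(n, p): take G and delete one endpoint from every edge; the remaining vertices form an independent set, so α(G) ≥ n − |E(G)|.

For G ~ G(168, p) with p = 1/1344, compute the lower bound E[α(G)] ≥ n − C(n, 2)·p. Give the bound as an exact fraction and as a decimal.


E[|E(G)|] = C(168, 2)·p = 14028 · (1/1344) = 167/16.
E[α(G)] ≥ n − E[|E(G)|] = 168 − 167/16 = 2521/16.
Numerically: ≈ 157.562500.
(This is only a lower bound; the true E[α(G)] may be larger.)

E[α(G)] ≥ 2521/16 ≈ 157.562500.


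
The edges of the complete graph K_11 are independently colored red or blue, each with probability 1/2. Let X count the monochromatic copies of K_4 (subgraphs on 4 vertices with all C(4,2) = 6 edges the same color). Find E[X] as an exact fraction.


Let X = Σ_S X_S over the C(11, 4) = 330 subsets S of size 4, where X_S = 1 if the K_4 on S is monochromatic.
For a fixed S, the K_4 on S has C(4, 2) = 6 edges. P[all 6 edges red] = (1/2)^6, and likewise for blue, so P[monochromatic] = 2·(1/2)^6 = 2^{1 − 6} = 1/32.
By linearity: E[X] = C(11, 4) · 2^{1 − 6} = 330 · 1/32 = 165/16.
Numerically: E[X] ≈ 10.312500.

E[X] = C(11,4)·2^(1−C(4,2)) = 165/16 ≈ 10.312500.


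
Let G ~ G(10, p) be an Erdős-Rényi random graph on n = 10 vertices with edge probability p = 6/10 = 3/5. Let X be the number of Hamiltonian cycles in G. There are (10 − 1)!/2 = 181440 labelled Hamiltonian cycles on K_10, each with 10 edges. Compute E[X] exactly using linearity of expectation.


K_10 has (10 − 1)!/2 = 181440 labelled Hamiltonian cycles.
For each such Hamiltonian cycle H, let X_H = 1 if all 10 edges of H are present in G. Then P[X_H = 1] = p^{10} = (3/5)^{10} = 59049/9765625.
Summing the indicators: E[X] = Σ_H E[X_H] = 181440 · p^{10} = 181440 · 59049/9765625 = 2142770112/1953125.
Numerically: E[X] ≈ 1.1e+03.

E[X] = 181440 · (3/5)^{10} = 2142770112/1953125 ≈ 1.1e+03.


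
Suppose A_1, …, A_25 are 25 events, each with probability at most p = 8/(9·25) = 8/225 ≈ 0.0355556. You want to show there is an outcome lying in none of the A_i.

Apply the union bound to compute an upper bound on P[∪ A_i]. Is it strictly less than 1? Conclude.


Union bound: P[∪_{i=1}^{25} A_i] ≤ Σ_i P[A_i] ≤ 25·p = 25·(8/225) = 8/9.
Numerically: 8/9 ≈ 0.8888889.
Is 8/9 < 1? YES.
Since P[∪ A_i] ≤ 8/9 < 1, the complement has P[∩ A_i^c] ≥ 1 − 8/9 = 1/9 > 0, so some outcome avoids every A_i.

25·p = 8/9 ≈ 0.8888889; existence CERTIFIED by the union bound.


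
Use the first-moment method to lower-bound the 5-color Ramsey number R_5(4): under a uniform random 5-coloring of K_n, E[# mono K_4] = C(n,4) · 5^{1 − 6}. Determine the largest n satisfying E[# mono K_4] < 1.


We need C(n, 4) · 5^{1 − 6} < 1, i.e. C(n, 4) < 5^{6 − 1} = 3125.
Check values of n near the boundary:
  n = 14: C(14, 4) = 1001; 1001 < 3125? YES
  n = 15: C(15, 4) = 1365; 1365 < 3125? YES
  n = 16: C(16, 4) = 1820; 1820 < 3125? YES
  n = 17: C(17, 4) = 2380; 2380 < 3125? YES
  n = 18: C(18, 4) = 3060; 3060 < 3125? YES
  n = 19: C(19, 4) = 3876; 3876 < 3125? NO
The largest n with C(n, 4) < 3125 is n = 18 (where E[X] = 612/625 ≈ 0.979200). Hence R_5(4) > 18, i.e. R_5(4) ≥ 19.

Largest n = 18; hence R_5(4) > 18.


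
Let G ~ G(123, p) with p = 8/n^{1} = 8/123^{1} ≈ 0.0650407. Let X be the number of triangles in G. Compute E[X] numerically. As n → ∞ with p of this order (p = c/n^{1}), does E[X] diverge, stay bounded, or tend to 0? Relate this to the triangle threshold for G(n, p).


Number of potential triangles: C(123, 3) = 302621.
Each occurs with probability p³ ≈ (0.0650407)³ ≈ 2.75140566e-04.
By linearity: E[X] = C(123, 3)·p³ ≈ 302621 · 2.75140566e-04 ≈ 83.263313.
Here α = 1, so p = 8/n is exactly at the triangle threshold p ~ 1/n. Asymptotically E[X] → c³/6 = 8³/6 = 256/3 ≈ 85.333333, a bounded constant. In this regime the triangle count is asymptotically Poisson(c³/6).

E[X] ≈ 83.263313; in regime p = Θ(1/n^{1}) E[X] stays bounded (at the triangle threshold p ~ 1/n).


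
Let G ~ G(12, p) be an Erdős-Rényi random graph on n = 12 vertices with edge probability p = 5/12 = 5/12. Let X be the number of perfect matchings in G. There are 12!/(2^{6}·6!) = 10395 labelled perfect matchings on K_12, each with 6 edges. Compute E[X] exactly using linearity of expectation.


K_12 has 12!/(2^{6}·6!) = 10395 labelled perfect matchings.
For each such perfect matching H, let X_H = 1 if all 6 edges of H are present in G. Then P[X_H = 1] = p^{6} = (5/12)^{6} = 15625/2985984.
Summing the indicators: E[X] = Σ_H E[X_H] = 10395 · p^{6} = 10395 · 15625/2985984 = 6015625/110592.
Numerically: E[X] ≈ 54.39.

E[X] = 10395 · (5/12)^{6} = 6015625/110592 ≈ 54.39.


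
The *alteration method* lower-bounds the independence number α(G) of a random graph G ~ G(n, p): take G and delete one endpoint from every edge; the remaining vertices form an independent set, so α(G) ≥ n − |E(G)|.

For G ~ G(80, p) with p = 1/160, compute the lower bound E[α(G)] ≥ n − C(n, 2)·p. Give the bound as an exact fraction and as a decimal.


E[|E(G)|] = C(80, 2)·p = 3160 · (1/160) = 79/4.
E[α(G)] ≥ n − E[|E(G)|] = 80 − 79/4 = 241/4.
Numerically: ≈ 60.250.
(This is only a lower bound; the true E[α(G)] may be larger.)

E[α(G)] ≥ 241/4 ≈ 60.250.


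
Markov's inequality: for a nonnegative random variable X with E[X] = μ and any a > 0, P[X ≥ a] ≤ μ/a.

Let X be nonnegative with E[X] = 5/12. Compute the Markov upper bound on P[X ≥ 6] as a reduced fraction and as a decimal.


μ = E[X] = 5/12, a = 6.
Markov: P[X ≥ 6] ≤ μ/a = (5/12)/6 = 5/72.
Numerically: ≈ 0.0694.
(Since a = 6 > μ = 0.4167, the bound 5/72 is < 1 and informative.)

P[X ≥ 6] ≤ 5/72 ≈ 0.0694.


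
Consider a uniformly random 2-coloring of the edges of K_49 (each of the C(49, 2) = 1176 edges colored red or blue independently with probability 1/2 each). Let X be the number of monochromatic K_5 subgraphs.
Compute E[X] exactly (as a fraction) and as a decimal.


Let X = Σ_S X_S over the C(49, 5) = 1906884 subsets S of size 5, where X_S = 1 if the K_5 on S is monochromatic.
For a fixed S, the K_5 on S has C(5, 2) = 10 edges. P[all 10 edges red] = (1/2)^10, and likewise for blue, so P[monochromatic] = 2·(1/2)^10 = 2^{1 − 10} = 1/512.
Summing: E[X] = C(49, 5) · 2^{1 − 10} = 1906884 · 1/512 = 476721/128.
Numerically: E[X] ≈ 3724.382812.

E[X] = C(49,5)·2^(1−C(5,2)) = 476721/128 ≈ 3724.382812.


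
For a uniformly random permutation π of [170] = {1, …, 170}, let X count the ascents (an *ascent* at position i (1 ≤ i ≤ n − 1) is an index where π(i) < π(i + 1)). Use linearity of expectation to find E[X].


Write X = Σ X_I over i = 1, …, 169, with X_I the indicator of one ascent.
There are 169 indicators.
For each fixed i, the pair (π(i), π(i+1)) is a uniformly random ordered pair of distinct values from {1, …, 170}; by symmetry P[π(i) < π(i+1)] = 1/2.
By linearity: E[X] = 169 · (1/2) = (170 − 1) · (1/2) = 169/2 ≈ 84.50000.

E[X] = 169/2 = 84.50000.


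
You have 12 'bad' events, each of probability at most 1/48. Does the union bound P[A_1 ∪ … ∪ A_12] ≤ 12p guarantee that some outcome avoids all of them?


Union bound: P[∪_{i=1}^{12} A_i] ≤ Σ_i P[A_i] ≤ 12·p = 12·(1/48) = 1/4.
Numerically: 1/4 ≈ 0.250000.
Is 1/4 < 1? YES.
Since P[∪ A_i] ≤ 1/4 < 1, the complement has P[∩ A_i^c] ≥ 1 − 1/4 = 3/4 > 0, so some outcome avoids every A_i.

12·p = 1/4 ≈ 0.250000; existence CERTIFIED by the union bound.


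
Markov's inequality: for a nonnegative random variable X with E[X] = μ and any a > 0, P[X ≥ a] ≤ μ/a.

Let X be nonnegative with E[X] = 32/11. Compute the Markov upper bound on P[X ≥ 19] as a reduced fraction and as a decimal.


μ = E[X] = 32/11, a = 19.
Markov: P[X ≥ 19] ≤ μ/a = (32/11)/19 = 32/209.
Numerically: ≈ 0.15311.
(Since a = 19 > μ = 2.90909, the bound 32/209 is < 1 and informative.)

P[X ≥ 19] ≤ 32/209 ≈ 0.15311.


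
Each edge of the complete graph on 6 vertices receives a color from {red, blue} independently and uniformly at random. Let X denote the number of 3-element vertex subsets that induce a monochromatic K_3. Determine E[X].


Let X = Σ_S X_S over the C(6, 3) = 20 subsets S of size 3, where X_S = 1 if the K_3 on S is monochromatic.
For a fixed S, the K_3 on S has C(3, 2) = 3 edges. P[all 3 edges red] = (1/2)^3, and likewise for blue, so P[monochromatic] = 2·(1/2)^3 = 2^{1 − 3} = 1/4.
Summing: E[X] = C(6, 3) · 2^{1 − 3} = 20 · 1/4 = 5.
Numerically: E[X] ≈ 5.000000.

E[X] = C(6,3)·2^(1−C(3,2)) = 5 ≈ 5.000000.


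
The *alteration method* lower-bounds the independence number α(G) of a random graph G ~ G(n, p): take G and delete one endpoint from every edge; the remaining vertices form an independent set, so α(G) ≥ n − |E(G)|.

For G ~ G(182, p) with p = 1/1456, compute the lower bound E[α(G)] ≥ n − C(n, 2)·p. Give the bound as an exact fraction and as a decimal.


E[|E(G)|] = C(182, 2)·p = 16471 · (1/1456) = 181/16.
E[α(G)] ≥ n − E[|E(G)|] = 182 − 181/16 = 2731/16.
Numerically: ≈ 170.6875.
(This is only a lower bound; the true E[α(G)] may be larger.)

E[α(G)] ≥ 2731/16 ≈ 170.6875.


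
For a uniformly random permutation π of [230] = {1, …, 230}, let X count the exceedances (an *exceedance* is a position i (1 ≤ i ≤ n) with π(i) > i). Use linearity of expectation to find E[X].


Write X = Σ_{i=1}^{230} X_i, where X_i = 1_{π(i) > i}.
For each fixed i, π(i) is uniform over {1, …, 230} (marginal of a uniform permutation), so P[π(i) > i] = (n − i)/n. Summing: Σ_{i=1}^{230} (n − i)/n = (0 + 1 + … + 229)/230 = 230(230 − 1)/(2·230) = (230 − 1)/2.
Hence E[X] = Σ_{i=1}^{230} (230 − i)/230 = 229/2 ≈ 114.500000.

E[X] = 229/2 = 114.500000.


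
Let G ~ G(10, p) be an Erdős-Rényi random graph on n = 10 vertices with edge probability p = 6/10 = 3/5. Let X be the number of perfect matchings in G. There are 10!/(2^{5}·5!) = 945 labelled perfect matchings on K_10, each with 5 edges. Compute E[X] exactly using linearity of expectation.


K_10 has 10!/(2^{5}·5!) = 945 labelled perfect matchings.
For each such perfect matching H, let X_H = 1 if all 5 edges of H are present in G. Then P[X_H = 1] = p^{5} = (3/5)^{5} = 243/3125.
Summing the indicators: E[X] = Σ_H E[X_H] = 945 · p^{5} = 945 · 243/3125 = 45927/625.
Numerically: E[X] ≈ 73.5.

E[X] = 945 · (3/5)^{5} = 45927/625 ≈ 73.5.


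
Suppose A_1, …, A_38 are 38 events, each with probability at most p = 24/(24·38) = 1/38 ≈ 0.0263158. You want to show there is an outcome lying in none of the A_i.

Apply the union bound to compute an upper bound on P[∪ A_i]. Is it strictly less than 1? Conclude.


Union bound: P[∪_{i=1}^{38} A_i] ≤ Σ_i P[A_i] ≤ 38·p = 38·(1/38) = 1.
Numerically: 1 ≈ 1.0000000.
Is 1 < 1? NO.
Since the bound 1 is ≥ 1, the union bound is uninformative here; it does NOT by itself certify existence.

38·p = 1 ≈ 1.0000000; existence NOT certified by the union bound.


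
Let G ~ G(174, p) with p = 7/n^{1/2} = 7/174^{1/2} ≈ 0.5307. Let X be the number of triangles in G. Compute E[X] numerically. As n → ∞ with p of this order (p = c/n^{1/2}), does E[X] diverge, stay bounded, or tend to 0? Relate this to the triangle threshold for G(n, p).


Number of potential triangles: C(174, 3) = 862924.
Each occurs with probability p³ ≈ (0.5307)³ ≈ 1.494412e-01.
By linearity: E[X] = C(174, 3)·p³ ≈ 862924 · 1.494412e-01 ≈ 128956.3688.
Since α = 1/2 < 1, p = c/n^{1/2} ≫ 1/n is above the triangle threshold p ~ 1/n. Asymptotically E[X] ~ (c³/6)·n^{3(1−α)} = (7³/6)·n^{1.5} → ∞; triangles are abundant w.h.p.

E[X] ≈ 128956.3688; in regime p = Θ(1/n^{1/2}) E[X] diverges (above the triangle threshold p ~ 1/n).


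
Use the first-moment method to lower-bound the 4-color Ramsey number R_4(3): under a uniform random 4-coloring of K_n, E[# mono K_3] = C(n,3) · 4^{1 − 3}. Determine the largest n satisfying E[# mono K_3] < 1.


We need C(n, 3) · 4^{1 − 3} < 1, i.e. C(n, 3) < 4^{3 − 1} = 16.
Check values of n near the boundary:
  n = 3: C(3, 3) = 1; 1 < 16? YES
  n = 4: C(4, 3) = 4; 4 < 16? YES
  n = 5: C(5, 3) = 10; 10 < 16? YES
  n = 6: C(6, 3) = 20; 20 < 16? NO
The largest n with C(n, 3) < 16 is n = 5 (where E[X] = 5/8 ≈ 0.625). Hence R_4(3) > 5, i.e. R_4(3) ≥ 6.

Largest n = 5; hence R_4(3) > 5.


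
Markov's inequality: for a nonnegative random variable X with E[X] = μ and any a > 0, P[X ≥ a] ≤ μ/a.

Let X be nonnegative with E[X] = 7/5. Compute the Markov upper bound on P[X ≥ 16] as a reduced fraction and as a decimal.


μ = E[X] = 7/5, a = 16.
Markov: P[X ≥ 16] ≤ μ/a = (7/5)/16 = 7/80.
Numerically: ≈ 0.087500.
(Since a = 16 > μ = 1.400000, the bound 7/80 is < 1 and informative.)

P[X ≥ 16] ≤ 7/80 ≈ 0.087500.


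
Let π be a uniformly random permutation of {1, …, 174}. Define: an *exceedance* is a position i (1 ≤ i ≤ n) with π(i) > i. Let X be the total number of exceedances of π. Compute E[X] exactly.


Write X = Σ_{i=1}^{174} X_i, where X_i = 1_{π(i) > i}.
For each fixed i, π(i) is uniform over {1, …, 174} (marginal of a uniform permutation), so P[π(i) > i] = (n − i)/n. Summing: Σ_{i=1}^{174} (n − i)/n = (0 + 1 + … + 173)/174 = 174(174 − 1)/(2·174) = (174 − 1)/2.
Hence E[X] = Σ_{i=1}^{174} (174 − i)/174 = 173/2 ≈ 86.50000.

E[X] = 173/2 = 86.50000.


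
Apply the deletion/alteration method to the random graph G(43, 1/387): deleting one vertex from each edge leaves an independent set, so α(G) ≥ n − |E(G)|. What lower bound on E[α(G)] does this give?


E[|E(G)|] = C(43, 2)·p = 903 · (1/387) = 7/3.
E[α(G)] ≥ n − E[|E(G)|] = 43 − 7/3 = 122/3.
Numerically: ≈ 40.666667.
(This is only a lower bound; the true E[α(G)] may be larger.)

E[α(G)] ≥ 122/3 ≈ 40.666667.


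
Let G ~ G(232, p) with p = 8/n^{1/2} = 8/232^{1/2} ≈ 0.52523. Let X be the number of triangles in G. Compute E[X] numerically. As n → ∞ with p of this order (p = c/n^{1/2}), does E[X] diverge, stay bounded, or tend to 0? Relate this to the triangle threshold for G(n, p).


Number of potential triangles: C(232, 3) = 2054360.
Each occurs with probability p³ ≈ (0.52523)³ ≈ 1.4488986e-01.
By linearity: E[X] = C(232, 3)·p³ ≈ 2054360 · 1.4488986e-01 ≈ 297655.92652.
Since α = 1/2 < 1, p = c/n^{1/2} ≫ 1/n is above the triangle threshold p ~ 1/n. Asymptotically E[X] ~ (c³/6)·n^{3(1−α)} = (8³/6)·n^{1.5} → ∞; triangles are abundant w.h.p.

E[X] ≈ 297655.92652; in regime p = Θ(1/n^{1/2}) E[X] diverges (above the triangle threshold p ~ 1/n).


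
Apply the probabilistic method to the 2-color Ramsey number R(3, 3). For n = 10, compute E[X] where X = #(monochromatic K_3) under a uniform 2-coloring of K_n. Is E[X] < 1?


E[X] = C(10, 3) · 2^{1 − 3} = 120 · 2^{−2} = 120/4.
As a reduced fraction: E[X] = 30 ≈ 30.0000.
Is E[X] < 1? NO.
Since E[X] ≥ 1, the first-moment bound is inconclusive at n = 10; it does NOT by itself certify R(3, 3) > 10.

E[X] = 30 ≈ 30.0000; E[X] ≥ 1; first-moment method inconclusive here.


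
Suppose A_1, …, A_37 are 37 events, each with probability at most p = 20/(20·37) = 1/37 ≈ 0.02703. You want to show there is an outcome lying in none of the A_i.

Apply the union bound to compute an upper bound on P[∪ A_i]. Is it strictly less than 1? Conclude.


Union bound: P[∪_{i=1}^{37} A_i] ≤ Σ_i P[A_i] ≤ 37·p = 37·(1/37) = 1.
Numerically: 1 ≈ 1.00000.
Is 1 < 1? NO.
Since the bound 1 is ≥ 1, the union bound is uninformative here; it does NOT by itself certify existence.

37·p = 1 ≈ 1.00000; existence NOT certified by the union bound.


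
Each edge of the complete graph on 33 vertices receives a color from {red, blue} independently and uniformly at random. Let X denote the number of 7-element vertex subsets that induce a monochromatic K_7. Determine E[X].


Let X = Σ_S X_S over the C(33, 7) = 4272048 subsets S of size 7, where X_S = 1 if the K_7 on S is monochromatic.
For a fixed S, the K_7 on S has C(7, 2) = 21 edges. P[all 21 edges red] = (1/2)^21, and likewise for blue, so P[monochromatic] = 2·(1/2)^21 = 2^{1 − 21} = 1/1048576.
Summing: E[X] = C(33, 7) · 2^{1 − 21} = 4272048 · 1/1048576 = 267003/65536.
Numerically: E[X] ≈ 4.07414.

E[X] = C(33,7)·2^(1−C(7,2)) = 267003/65536 ≈ 4.07414.


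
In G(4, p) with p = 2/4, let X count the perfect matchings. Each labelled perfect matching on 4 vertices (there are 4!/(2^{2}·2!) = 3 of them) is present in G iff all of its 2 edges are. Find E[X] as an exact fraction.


K_4 has 4!/(2^{2}·2!) = 3 labelled perfect matchings.
For each such perfect matching H, let X_H = 1 if all 2 edges of H are present in G. Then P[X_H = 1] = p^{2} = (1/2)^{2} = 1/4.
By linearity of expectation: E[X] = Σ_H E[X_H] = 3 · p^{2} = 3 · 1/4 = 3/4.
Numerically: E[X] ≈ 0.75.

E[X] = 3 · (1/2)^{2} = 3/4 ≈ 0.75.


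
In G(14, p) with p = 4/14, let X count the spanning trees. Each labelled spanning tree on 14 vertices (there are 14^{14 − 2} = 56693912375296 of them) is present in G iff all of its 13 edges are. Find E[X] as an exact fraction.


K_14 has 14^{14 − 2} = 56693912375296 labelled spanning trees.
For each such spanning tree H, let X_H = 1 if all 13 edges of H are present in G. Then P[X_H = 1] = p^{13} = (2/7)^{13} = 8192/96889010407.
By linearity: E[X] = Σ_H E[X_H] = 56693912375296 · p^{13} = 56693912375296 · 8192/96889010407 = 33554432/7.
Numerically: E[X] ≈ 4.79e+06.

E[X] = 56693912375296 · (2/7)^{13} = 33554432/7 ≈ 4.79e+06.


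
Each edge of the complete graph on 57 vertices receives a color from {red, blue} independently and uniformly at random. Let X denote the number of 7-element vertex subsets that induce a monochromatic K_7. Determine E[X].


Let X = Σ_S X_S over the C(57, 7) = 264385836 subsets S of size 7, where X_S = 1 if the K_7 on S is monochromatic.
For a fixed S, the K_7 on S has C(7, 2) = 21 edges. P[all 21 edges red] = (1/2)^21, and likewise for blue, so P[monochromatic] = 2·(1/2)^21 = 2^{1 − 21} = 1/1048576.
Summing: E[X] = C(57, 7) · 2^{1 − 21} = 264385836 · 1/1048576 = 66096459/262144.
Numerically: E[X] ≈ 252.1380.

E[X] = C(57,7)·2^(1−C(7,2)) = 66096459/262144 ≈ 252.1380.
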